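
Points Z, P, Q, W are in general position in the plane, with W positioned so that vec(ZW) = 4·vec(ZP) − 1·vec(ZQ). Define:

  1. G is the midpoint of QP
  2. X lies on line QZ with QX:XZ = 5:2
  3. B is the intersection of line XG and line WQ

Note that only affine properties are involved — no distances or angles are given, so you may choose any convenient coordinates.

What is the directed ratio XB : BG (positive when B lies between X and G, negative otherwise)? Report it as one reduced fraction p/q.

Choose coordinates Z = (0, 0), P = (1, 0), Q = (0, 1), W = (4, -1).
1. G is the midpoint of QP ⇒ G = (1/2, 1/2)
2. X lies on line QZ with QX:XZ = 5:2 ⇒ X = (0, 2/7)
3. B is the intersection of line XG and line WQ ⇒ B = (10/13, 8/13)
B = X + t·(G−X) with t = 20/13, so XB:BG = t:(1−t) = 20/13:-7/13

XB:BG = -20/7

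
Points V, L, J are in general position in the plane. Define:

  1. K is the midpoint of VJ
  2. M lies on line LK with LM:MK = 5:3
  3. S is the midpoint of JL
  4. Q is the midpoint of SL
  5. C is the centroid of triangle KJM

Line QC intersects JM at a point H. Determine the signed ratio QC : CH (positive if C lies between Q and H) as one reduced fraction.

Work in coordinates with V = (0, 0), L = (1, 0), J = (0, 1).
1. K is the midpoint of VJ ⇒ K = (0, 1/2)
2. M lies on line LK with LM:MK = 5:3 ⇒ M = (3/8, 5/16)
3. S is the midpoint of JL ⇒ S = (1/2, 1/2)
4. Q is the midpoint of SL ⇒ Q = (3/4, 1/4)
5. C is the centroid of triangle KJM ⇒ C = (1/8, 29/48)
line QC meets JM at H = (39/152, 161/304)
C = Q + t·(H−Q) with t = 19/15, so QC:CH = 19/15:-4/15

QC:CH = -19/4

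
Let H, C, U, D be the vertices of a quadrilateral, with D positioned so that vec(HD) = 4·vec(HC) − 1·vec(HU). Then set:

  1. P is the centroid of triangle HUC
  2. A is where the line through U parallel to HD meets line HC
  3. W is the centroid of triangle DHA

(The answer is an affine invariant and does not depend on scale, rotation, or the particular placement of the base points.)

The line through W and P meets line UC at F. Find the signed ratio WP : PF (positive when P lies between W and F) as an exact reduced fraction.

Work in coordinates with H = (0, 0), C = (1, 0), U = (0, 1), D = (4, -1).
1. P is the centroid of triangle HUC ⇒ P = (1/3, 1/3)
2. A is where the line through U parallel to HD meets line HC ⇒ A = (4, 0)
3. W is the centroid of triangle DHA ⇒ W = (8/3, -1/3)
line WP meets UC at F = (4/5, 1/5)
P = W + t·(F−W) with t = 5/4, so WP:PF = 5/4:-1/4

WP:PF = -5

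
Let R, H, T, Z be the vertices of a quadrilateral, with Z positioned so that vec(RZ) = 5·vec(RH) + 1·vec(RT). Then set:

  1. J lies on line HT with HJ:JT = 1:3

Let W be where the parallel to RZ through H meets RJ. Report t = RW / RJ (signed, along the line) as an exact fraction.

t = -2

Assign R = (0, 0), H = (1, 0), T = (0, 1), Z = (5, 1) — the answer is frame-independent, so this choice is without loss of generality.
1. J lies on line HT with HJ:JT = 1:3 ⇒ J = (3/4, 1/4)
through H parallel to RZ: direction (5, 1); meets RJ at W = (-3/2, -1/2)
W = R + t·(J−R) with t = -2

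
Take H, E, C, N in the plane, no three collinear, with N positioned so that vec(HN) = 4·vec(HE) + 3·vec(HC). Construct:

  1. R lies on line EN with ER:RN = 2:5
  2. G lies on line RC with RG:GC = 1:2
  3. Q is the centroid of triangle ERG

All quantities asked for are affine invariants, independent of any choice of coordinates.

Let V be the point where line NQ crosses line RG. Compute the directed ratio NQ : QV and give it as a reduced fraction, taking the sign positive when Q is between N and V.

NQ:QV = -17/2

Choose coordinates H = (0, 0), E = (1, 0), C = (0, 1), N = (4, 3).
1. R lies on line EN with ER:RN = 2:5 ⇒ R = (13/7, 6/7)
2. G lies on line RC with RG:GC = 1:2 ⇒ G = (26/21, 19/21)
3. Q is the centroid of triangle ERG ⇒ Q = (86/63, 37/63)
line NQ meets RG at V = (598/357, 311/357)
Q = N + t·(V−N) with t = 17/15, so NQ:QV = 17/15:-2/15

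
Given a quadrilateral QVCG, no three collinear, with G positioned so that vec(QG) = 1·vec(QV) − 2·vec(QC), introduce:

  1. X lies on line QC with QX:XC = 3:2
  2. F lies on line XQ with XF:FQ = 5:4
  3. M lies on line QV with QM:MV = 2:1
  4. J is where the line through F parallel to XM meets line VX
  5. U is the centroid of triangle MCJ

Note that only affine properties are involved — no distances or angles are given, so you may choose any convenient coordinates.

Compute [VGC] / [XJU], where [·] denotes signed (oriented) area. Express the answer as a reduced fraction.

[VGC]:[XJU] = 27

Work in coordinates with Q = (0, 0), V = (1, 0), C = (0, 1), G = (1, -2).
1. X lies on line QC with QX:XC = 3:2 ⇒ X = (0, 3/5)
2. F lies on line XQ with XF:FQ = 5:4 ⇒ F = (0, 4/15)
3. M lies on line QV with QM:MV = 2:1 ⇒ M = (2/3, 0)
4. J is where the line through F parallel to XM meets line VX ⇒ J = (-10/9, 19/15)
5. U is the centroid of triangle MCJ ⇒ U = (-4/27, 34/45)
2·[VGC] = -2, 2·[XJU] = -2/27
[VGC]:[XJU] = -2:-2/27 = 27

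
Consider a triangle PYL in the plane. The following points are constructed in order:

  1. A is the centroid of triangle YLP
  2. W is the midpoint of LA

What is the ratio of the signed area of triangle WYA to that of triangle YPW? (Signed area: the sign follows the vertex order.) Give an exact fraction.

[WYA]:[YPW] = 1/4

Assign P = (0, 0), Y = (1, 0), L = (0, 1) — the answer is frame-independent, so this choice is without loss of generality.
1. A is the centroid of triangle YLP ⇒ A = (1/3, 1/3)
2. W is the midpoint of LA ⇒ W = (1/6, 2/3)
2·[WYA] = -1/6, 2·[YPW] = -2/3
[WYA]:[YPW] = -1/6:-2/3 = 1/4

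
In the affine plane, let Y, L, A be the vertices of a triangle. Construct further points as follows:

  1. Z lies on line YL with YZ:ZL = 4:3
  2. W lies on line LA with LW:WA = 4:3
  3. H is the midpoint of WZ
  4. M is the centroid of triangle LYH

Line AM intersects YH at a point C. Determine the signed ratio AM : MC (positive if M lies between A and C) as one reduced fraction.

Choose coordinates Y = (0, 0), L = (1, 0), A = (0, 1).
1. Z lies on line YL with YZ:ZL = 4:3 ⇒ Z = (4/7, 0)
2. W lies on line LA with LW:WA = 4:3 ⇒ W = (3/7, 4/7)
3. H is the midpoint of WZ ⇒ H = (1/2, 2/7)
4. M is the centroid of triangle LYH ⇒ M = (1/2, 2/21)
line AM meets YH at C = (21/50, 6/25)
M = A + t·(C−A) with t = 25/21, so AM:MC = 25/21:-4/21

AM:MC = -25/4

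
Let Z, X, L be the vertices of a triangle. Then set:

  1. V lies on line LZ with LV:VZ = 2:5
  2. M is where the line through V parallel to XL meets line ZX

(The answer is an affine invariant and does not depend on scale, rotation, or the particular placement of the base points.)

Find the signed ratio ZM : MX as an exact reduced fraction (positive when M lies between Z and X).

Set Z = (0, 0), X = (1, 0), L = (0, 1); any affine frame gives the same invariant.
1. V lies on line LZ with LV:VZ = 2:5 ⇒ V = (0, 5/7)
2. M is where the line through V parallel to XL meets line ZX ⇒ M = (5/7, 0)
M = Z + t·(X−Z) with t = 5/7, so ZM:MX = t:(1−t) = 5/7:2/7

ZM:MX = 5/2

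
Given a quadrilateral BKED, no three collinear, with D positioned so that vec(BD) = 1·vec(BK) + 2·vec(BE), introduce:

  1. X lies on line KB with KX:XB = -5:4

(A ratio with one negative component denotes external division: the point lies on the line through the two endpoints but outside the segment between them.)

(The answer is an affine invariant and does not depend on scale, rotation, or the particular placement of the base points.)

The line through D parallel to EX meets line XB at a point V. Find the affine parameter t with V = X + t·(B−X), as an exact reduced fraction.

Work in coordinates with B = (0, 0), K = (1, 0), E = (0, 1), D = (1, 2).
1. X lies on line KB with KX:XB = -5:4 ⇒ X = (-4, 0)
through D parallel to EX: direction (-4, -1); meets XB at V = (-7, 0)
V = X + t·(B−X) with t = -3/4

t = -3/4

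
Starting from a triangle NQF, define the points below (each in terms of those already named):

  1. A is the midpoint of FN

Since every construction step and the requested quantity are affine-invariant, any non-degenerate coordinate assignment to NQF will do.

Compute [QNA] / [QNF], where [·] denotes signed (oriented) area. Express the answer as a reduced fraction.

Assign N = (0, 0), Q = (1, 0), F = (0, 1) — the answer is frame-independent, so this choice is without loss of generality.
1. A is the midpoint of FN ⇒ A = (0, 1/2)
2·[QNA] = -1/2, 2·[QNF] = -1
[QNA]:[QNF] = -1/2:-1 = 1/2

[QNA]:[QNF] = 1/2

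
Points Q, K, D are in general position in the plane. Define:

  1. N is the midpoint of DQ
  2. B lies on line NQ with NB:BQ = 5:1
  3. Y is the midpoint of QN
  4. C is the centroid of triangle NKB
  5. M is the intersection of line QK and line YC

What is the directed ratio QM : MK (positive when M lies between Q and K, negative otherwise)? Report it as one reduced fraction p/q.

QM:MK = -3

Choose coordinates Q = (0, 0), K = (1, 0), D = (0, 1).
1. N is the midpoint of DQ ⇒ N = (0, 1/2)
2. B lies on line NQ with NB:BQ = 5:1 ⇒ B = (0, 1/12)
3. Y is the midpoint of QN ⇒ Y = (0, 1/4)
4. C is the centroid of triangle NKB ⇒ C = (1/3, 7/36)
5. M is the intersection of line QK and line YC ⇒ M = (3/2, 0)
M = Q + t·(K−Q) with t = 3/2, so QM:MK = t:(1−t) = 3/2:-1/2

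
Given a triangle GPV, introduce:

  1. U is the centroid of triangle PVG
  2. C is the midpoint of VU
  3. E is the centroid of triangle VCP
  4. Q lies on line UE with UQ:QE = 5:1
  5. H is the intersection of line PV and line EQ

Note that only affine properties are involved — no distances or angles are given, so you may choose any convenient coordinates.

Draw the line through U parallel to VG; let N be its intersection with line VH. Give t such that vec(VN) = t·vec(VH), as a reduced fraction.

t = 5/6

Assign G = (0, 0), P = (1, 0), V = (0, 1) — the answer is frame-independent, so this choice is without loss of generality.
1. U is the centroid of triangle PVG ⇒ U = (1/3, 1/3)
2. C is the midpoint of VU ⇒ C = (1/6, 2/3)
3. E is the centroid of triangle VCP ⇒ E = (7/18, 5/9)
4. Q lies on line UE with UQ:QE = 5:1 ⇒ Q = (41/108, 14/27)
5. H is the intersection of line PV and line EQ ⇒ H = (2/5, 3/5)
through U parallel to VG: direction (0, -1); meets VH at N = (1/3, 2/3)
N = V + t·(H−V) with t = 5/6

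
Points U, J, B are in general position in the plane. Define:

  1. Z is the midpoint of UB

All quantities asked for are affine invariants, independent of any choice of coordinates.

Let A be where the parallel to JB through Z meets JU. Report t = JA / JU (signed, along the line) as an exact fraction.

t = 1/2

Work in coordinates with U = (0, 0), J = (1, 0), B = (0, 1).
1. Z is the midpoint of UB ⇒ Z = (0, 1/2)
through Z parallel to JB: direction (-1, 1); meets JU at A = (1/2, 0)
A = J + t·(U−J) with t = 1/2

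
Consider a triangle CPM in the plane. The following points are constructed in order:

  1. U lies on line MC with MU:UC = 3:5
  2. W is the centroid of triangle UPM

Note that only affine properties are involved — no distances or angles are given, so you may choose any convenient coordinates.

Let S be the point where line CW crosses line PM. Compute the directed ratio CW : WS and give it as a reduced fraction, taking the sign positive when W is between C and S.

CW:WS = 7

Work in coordinates with C = (0, 0), P = (1, 0), M = (0, 1).
1. U lies on line MC with MU:UC = 3:5 ⇒ U = (0, 5/8)
2. W is the centroid of triangle UPM ⇒ W = (1/3, 13/24)
line CW meets PM at S = (8/21, 13/21)
W = C + t·(S−C) with t = 7/8, so CW:WS = 7/8:1/8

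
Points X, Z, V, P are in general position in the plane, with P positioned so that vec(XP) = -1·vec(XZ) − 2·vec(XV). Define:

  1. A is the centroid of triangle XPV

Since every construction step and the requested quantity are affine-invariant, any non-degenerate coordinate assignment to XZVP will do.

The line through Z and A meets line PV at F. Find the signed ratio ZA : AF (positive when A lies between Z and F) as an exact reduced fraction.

ZA:AF = 11

Set X = (0, 0), Z = (1, 0), V = (0, 1), P = (-1, -2); any affine frame gives the same invariant.
1. A is the centroid of triangle XPV ⇒ A = (-1/3, -1/3)
line ZA meets PV at F = (-5/11, -4/11)
A = Z + t·(F−Z) with t = 11/12, so ZA:AF = 11/12:1/12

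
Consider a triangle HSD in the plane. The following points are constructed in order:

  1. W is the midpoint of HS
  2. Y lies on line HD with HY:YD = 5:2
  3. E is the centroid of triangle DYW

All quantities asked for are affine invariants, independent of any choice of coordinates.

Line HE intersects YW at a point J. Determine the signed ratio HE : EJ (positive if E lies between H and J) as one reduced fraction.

Assign H = (0, 0), S = (1, 0), D = (0, 1) — the answer is frame-independent, so this choice is without loss of generality.
1. W is the midpoint of HS ⇒ W = (1/2, 0)
2. Y lies on line HD with HY:YD = 5:2 ⇒ Y = (0, 5/7)
3. E is the centroid of triangle DYW ⇒ E = (1/6, 4/7)
line HE meets YW at J = (5/34, 60/119)
E = H + t·(J−H) with t = 17/15, so HE:EJ = 17/15:-2/15

HE:EJ = -17/2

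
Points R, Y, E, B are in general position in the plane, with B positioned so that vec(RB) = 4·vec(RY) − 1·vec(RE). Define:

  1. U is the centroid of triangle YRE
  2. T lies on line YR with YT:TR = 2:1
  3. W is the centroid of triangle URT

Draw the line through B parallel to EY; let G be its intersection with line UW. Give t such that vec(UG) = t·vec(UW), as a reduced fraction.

Set R = (0, 0), Y = (1, 0), E = (0, 1), B = (4, -1); any affine frame gives the same invariant.
1. U is the centroid of triangle YRE ⇒ U = (1/3, 1/3)
2. T lies on line YR with YT:TR = 2:1 ⇒ T = (1/3, 0)
3. W is the centroid of triangle URT ⇒ W = (2/9, 1/9)
through B parallel to EY: direction (1, -1); meets UW at G = (10/9, 17/9)
G = U + t·(W−U) with t = -7

t = -7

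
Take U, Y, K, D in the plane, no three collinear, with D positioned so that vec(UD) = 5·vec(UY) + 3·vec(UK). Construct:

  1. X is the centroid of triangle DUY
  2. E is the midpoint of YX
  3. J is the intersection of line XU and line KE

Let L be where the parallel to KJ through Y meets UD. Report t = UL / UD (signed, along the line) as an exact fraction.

t = 1/14

Assign U = (0, 0), Y = (1, 0), K = (0, 1), D = (5, 3) — the answer is frame-independent, so this choice is without loss of generality.
1. X is the centroid of triangle DUY ⇒ X = (2, 1)
2. E is the midpoint of YX ⇒ E = (3/2, 1/2)
3. J is the intersection of line XU and line KE ⇒ J = (6/5, 3/5)
through Y parallel to KJ: direction (6/5, -2/5); meets UD at L = (5/14, 3/14)
L = U + t·(D−U) with t = 1/14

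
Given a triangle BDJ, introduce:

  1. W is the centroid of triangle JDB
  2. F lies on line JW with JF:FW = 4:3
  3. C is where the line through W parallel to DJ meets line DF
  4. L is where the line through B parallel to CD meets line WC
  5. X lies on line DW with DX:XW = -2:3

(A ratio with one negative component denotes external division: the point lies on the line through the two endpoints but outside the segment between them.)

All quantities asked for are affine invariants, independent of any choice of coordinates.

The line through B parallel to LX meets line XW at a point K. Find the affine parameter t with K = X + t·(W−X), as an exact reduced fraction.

Assign B = (0, 0), D = (1, 0), J = (0, 1) — the answer is frame-independent, so this choice is without loss of generality.
1. W is the centroid of triangle JDB ⇒ W = (1/3, 1/3)
2. F lies on line JW with JF:FW = 4:3 ⇒ F = (4/21, 13/21)
3. C is where the line through W parallel to DJ meets line DF ⇒ C = (-5/12, 13/12)
4. L is where the line through B parallel to CD meets line WC ⇒ L = (17/6, -13/6)
5. X lies on line DW with DX:XW = -2:3 ⇒ X = (7/3, -2/3)
through B parallel to LX: direction (-1/2, 3/2); meets XW at K = (-1/5, 3/5)
K = X + t·(W−X) with t = 19/15

t = 19/15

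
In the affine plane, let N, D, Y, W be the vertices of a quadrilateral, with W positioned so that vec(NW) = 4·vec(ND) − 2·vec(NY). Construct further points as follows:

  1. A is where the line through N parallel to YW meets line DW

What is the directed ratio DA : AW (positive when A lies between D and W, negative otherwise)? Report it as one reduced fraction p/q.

Assign N = (0, 0), D = (1, 0), Y = (0, 1), W = (4, -2) — the answer is frame-independent, so this choice is without loss of generality.
1. A is where the line through N parallel to YW meets line DW ⇒ A = (-8, 6)
A = D + t·(W−D) with t = -3, so DA:AW = t:(1−t) = -3:4

DA:AW = -3/4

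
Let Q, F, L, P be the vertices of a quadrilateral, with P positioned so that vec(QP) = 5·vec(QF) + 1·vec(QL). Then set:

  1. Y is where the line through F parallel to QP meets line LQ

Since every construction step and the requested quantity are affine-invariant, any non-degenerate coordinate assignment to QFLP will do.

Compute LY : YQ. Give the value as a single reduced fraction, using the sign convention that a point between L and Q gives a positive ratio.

LY:YQ = -6

Assign Q = (0, 0), F = (1, 0), L = (0, 1), P = (5, 1) — the answer is frame-independent, so this choice is without loss of generality.
1. Y is where the line through F parallel to QP meets line LQ ⇒ Y = (0, -1/5)
Y = L + t·(Q−L) with t = 6/5, so LY:YQ = t:(1−t) = 6/5:-1/5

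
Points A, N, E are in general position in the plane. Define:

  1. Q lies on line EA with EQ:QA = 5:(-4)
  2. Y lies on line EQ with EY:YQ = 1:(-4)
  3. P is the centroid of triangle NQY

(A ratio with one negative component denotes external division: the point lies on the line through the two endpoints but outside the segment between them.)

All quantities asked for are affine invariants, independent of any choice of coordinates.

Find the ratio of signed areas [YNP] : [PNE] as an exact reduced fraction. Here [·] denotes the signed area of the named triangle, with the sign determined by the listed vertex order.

Choose coordinates A = (0, 0), N = (1, 0), E = (0, 1).
1. Q lies on line EA with EQ:QA = 5:(-4) ⇒ Q = (0, -4)
2. Y lies on line EQ with EY:YQ = 1:(-4) ⇒ Y = (0, 8/3)
3. P is the centroid of triangle NQY ⇒ P = (1/3, -4/9)
2·[YNP] = -20/9, 2·[PNE] = 10/9
[YNP]:[PNE] = -20/9:10/9 = -2

[YNP]:[PNE] = -2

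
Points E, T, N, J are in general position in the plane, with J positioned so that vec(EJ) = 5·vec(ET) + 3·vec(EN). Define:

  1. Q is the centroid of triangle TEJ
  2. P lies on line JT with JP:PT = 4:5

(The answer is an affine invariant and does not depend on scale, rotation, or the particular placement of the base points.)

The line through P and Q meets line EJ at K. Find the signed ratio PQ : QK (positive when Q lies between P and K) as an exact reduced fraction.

Work in coordinates with E = (0, 0), T = (1, 0), N = (0, 1), J = (5, 3).
1. Q is the centroid of triangle TEJ ⇒ Q = (2, 1)
2. P lies on line JT with JP:PT = 4:5 ⇒ P = (29/9, 5/3)
line PQ meets EJ at K = (-5/3, -1)
Q = P + t·(K−P) with t = 1/4, so PQ:QK = 1/4:3/4

PQ:QK = 1/3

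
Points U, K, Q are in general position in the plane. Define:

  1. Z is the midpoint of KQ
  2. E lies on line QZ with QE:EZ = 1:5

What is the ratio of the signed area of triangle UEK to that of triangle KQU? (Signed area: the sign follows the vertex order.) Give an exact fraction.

Work in coordinates with U = (0, 0), K = (1, 0), Q = (0, 1).
1. Z is the midpoint of KQ ⇒ Z = (1/2, 1/2)
2. E lies on line QZ with QE:EZ = 1:5 ⇒ E = (1/12, 11/12)
2·[UEK] = -11/12, 2·[KQU] = 1
[UEK]:[KQU] = -11/12:1 = -11/12

[UEK]:[KQU] = -11/12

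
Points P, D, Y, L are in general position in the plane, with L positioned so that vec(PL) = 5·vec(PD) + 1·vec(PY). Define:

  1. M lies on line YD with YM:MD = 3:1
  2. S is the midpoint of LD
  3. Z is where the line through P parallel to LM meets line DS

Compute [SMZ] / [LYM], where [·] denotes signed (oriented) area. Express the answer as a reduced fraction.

[SMZ]:[LYM] = -1/30

Set P = (0, 0), D = (1, 0), Y = (0, 1), L = (5, 1); any affine frame gives the same invariant.
1. M lies on line YD with YM:MD = 3:1 ⇒ M = (3/4, 1/4)
2. S is the midpoint of LD ⇒ S = (3, 1/2)
3. Z is where the line through P parallel to LM meets line DS ⇒ Z = (17/5, 3/5)
2·[SMZ] = -1/8, 2·[LYM] = 15/4
[SMZ]:[LYM] = -1/8:15/4 = -1/30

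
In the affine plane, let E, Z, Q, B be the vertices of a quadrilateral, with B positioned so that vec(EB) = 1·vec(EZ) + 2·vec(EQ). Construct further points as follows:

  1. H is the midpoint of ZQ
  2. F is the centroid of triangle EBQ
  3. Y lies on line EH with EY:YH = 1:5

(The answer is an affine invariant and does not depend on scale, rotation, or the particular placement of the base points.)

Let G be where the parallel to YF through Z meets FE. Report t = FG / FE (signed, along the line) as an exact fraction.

Set E = (0, 0), Z = (1, 0), Q = (0, 1), B = (1, 2); any affine frame gives the same invariant.
1. H is the midpoint of ZQ ⇒ H = (1/2, 1/2)
2. F is the centroid of triangle EBQ ⇒ F = (1/3, 1)
3. Y lies on line EH with EY:YH = 1:5 ⇒ Y = (1/12, 1/12)
through Z parallel to YF: direction (1/4, 11/12); meets FE at G = (11/2, 33/2)
G = F + t·(E−F) with t = -31/2

t = -31/2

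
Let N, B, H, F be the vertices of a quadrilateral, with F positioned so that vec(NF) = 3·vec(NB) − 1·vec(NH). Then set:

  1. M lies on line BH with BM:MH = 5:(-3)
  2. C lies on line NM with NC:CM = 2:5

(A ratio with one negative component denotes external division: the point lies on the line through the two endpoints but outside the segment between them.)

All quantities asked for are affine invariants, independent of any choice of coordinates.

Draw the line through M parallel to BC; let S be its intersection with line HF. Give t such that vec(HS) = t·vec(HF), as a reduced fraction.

Set N = (0, 0), B = (1, 0), H = (0, 1), F = (3, -1); any affine frame gives the same invariant.
1. M lies on line BH with BM:MH = 5:(-3) ⇒ M = (-3/2, 5/2)
2. C lies on line NM with NC:CM = 2:5 ⇒ C = (-3/7, 5/7)
through M parallel to BC: direction (-10/7, 5/7); meets HF at S = (-9/2, 4)
S = H + t·(F−H) with t = -3/2

t = -3/2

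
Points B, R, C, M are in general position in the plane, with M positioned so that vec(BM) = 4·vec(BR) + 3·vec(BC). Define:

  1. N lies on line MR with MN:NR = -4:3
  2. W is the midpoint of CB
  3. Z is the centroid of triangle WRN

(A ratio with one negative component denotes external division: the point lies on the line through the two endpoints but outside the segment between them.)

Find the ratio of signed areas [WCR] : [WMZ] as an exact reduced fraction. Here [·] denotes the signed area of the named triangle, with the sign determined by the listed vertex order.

Work in coordinates with B = (0, 0), R = (1, 0), C = (0, 1), M = (4, 3).
1. N lies on line MR with MN:NR = -4:3 ⇒ N = (-8, -9)
2. W is the midpoint of CB ⇒ W = (0, 1/2)
3. Z is the centroid of triangle WRN ⇒ Z = (-7/3, -17/6)
2·[WCR] = -1/2, 2·[WMZ] = -15/2
[WCR]:[WMZ] = -1/2:-15/2 = 1/15

[WCR]:[WMZ] = 1/15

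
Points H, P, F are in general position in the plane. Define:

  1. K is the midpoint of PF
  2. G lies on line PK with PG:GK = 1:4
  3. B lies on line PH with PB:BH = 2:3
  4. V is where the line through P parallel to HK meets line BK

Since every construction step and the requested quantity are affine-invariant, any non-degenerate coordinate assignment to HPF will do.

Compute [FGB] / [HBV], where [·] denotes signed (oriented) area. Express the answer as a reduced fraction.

Set H = (0, 0), P = (1, 0), F = (0, 1); any affine frame gives the same invariant.
1. K is the midpoint of PF ⇒ K = (1/2, 1/2)
2. G lies on line PK with PG:GK = 1:4 ⇒ G = (9/10, 1/10)
3. B lies on line PH with PB:BH = 2:3 ⇒ B = (3/5, 0)
4. V is where the line through P parallel to HK meets line BK ⇒ V = (2/3, -1/3)
2·[FGB] = -9/25, 2·[HBV] = -1/5
[FGB]:[HBV] = -9/25:-1/5 = 9/5

[FGB]:[HBV] = 9/5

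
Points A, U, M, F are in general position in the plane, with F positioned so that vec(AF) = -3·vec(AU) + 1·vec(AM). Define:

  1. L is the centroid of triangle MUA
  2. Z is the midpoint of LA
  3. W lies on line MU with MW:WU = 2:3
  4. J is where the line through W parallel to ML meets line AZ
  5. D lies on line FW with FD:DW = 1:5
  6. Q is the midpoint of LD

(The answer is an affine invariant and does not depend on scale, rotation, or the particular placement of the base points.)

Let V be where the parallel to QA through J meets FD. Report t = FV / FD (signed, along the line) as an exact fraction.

t = 368/65

Choose coordinates A = (0, 0), U = (1, 0), M = (0, 1), F = (-3, 1).
1. L is the centroid of triangle MUA ⇒ L = (1/3, 1/3)
2. Z is the midpoint of LA ⇒ Z = (1/6, 1/6)
3. W lies on line MU with MW:WU = 2:3 ⇒ W = (2/5, 3/5)
4. J is where the line through W parallel to ML meets line AZ ⇒ J = (7/15, 7/15)
5. D lies on line FW with FD:DW = 1:5 ⇒ D = (-73/30, 14/15)
6. Q is the midpoint of LD ⇒ Q = (-21/20, 19/30)
through J parallel to QA: direction (21/20, -19/30); meets FD at V = (203/975, 607/975)
V = F + t·(D−F) with t = 368/65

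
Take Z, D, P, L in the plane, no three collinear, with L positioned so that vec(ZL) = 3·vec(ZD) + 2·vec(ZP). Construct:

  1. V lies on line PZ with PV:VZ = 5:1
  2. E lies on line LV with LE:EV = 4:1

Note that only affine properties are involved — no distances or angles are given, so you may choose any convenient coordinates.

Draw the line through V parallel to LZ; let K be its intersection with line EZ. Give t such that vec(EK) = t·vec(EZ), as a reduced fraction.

t = -1/4

Work in coordinates with Z = (0, 0), D = (1, 0), P = (0, 1), L = (3, 2).
1. V lies on line PZ with PV:VZ = 5:1 ⇒ V = (0, 1/6)
2. E lies on line LV with LE:EV = 4:1 ⇒ E = (3/5, 8/15)
through V parallel to LZ: direction (-3, -2); meets EZ at K = (3/4, 2/3)
K = E + t·(Z−E) with t = -1/4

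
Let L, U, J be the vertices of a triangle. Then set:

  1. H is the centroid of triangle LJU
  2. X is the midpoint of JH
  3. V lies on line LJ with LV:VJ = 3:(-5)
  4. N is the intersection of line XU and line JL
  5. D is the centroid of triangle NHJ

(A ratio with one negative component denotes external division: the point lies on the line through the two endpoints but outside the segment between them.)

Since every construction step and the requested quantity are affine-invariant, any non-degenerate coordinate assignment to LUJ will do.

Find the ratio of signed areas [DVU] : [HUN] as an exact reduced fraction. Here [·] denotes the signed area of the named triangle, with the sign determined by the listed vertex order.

[DVU]:[HUN] = 92/9

Choose coordinates L = (0, 0), U = (1, 0), J = (0, 1).
1. H is the centroid of triangle LJU ⇒ H = (1/3, 1/3)
2. X is the midpoint of JH ⇒ X = (1/6, 2/3)
3. V lies on line LJ with LV:VJ = 3:(-5) ⇒ V = (0, -3/2)
4. N is the intersection of line XU and line JL ⇒ N = (0, 4/5)
5. D is the centroid of triangle NHJ ⇒ D = (1/9, 32/45)
2·[DVU] = 92/45, 2·[HUN] = 1/5
[DVU]:[HUN] = 92/45:1/5 = 92/9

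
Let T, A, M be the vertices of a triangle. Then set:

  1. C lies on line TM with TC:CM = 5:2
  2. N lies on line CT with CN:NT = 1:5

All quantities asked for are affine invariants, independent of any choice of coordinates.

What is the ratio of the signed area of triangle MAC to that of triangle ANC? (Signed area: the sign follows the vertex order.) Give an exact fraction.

[MAC]:[ANC] = 12/5

Work in coordinates with T = (0, 0), A = (1, 0), M = (0, 1).
1. C lies on line TM with TC:CM = 5:2 ⇒ C = (0, 5/7)
2. N lies on line CT with CN:NT = 1:5 ⇒ N = (0, 25/42)
2·[MAC] = -2/7, 2·[ANC] = -5/42
[MAC]:[ANC] = -2/7:-5/42 = 12/5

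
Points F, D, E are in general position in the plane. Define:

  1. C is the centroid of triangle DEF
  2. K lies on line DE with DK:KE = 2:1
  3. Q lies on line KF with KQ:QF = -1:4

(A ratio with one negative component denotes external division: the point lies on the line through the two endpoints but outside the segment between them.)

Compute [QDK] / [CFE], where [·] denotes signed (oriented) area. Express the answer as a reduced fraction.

Choose coordinates F = (0, 0), D = (1, 0), E = (0, 1).
1. C is the centroid of triangle DEF ⇒ C = (1/3, 1/3)
2. K lies on line DE with DK:KE = 2:1 ⇒ K = (1/3, 2/3)
3. Q lies on line KF with KQ:QF = -1:4 ⇒ Q = (4/9, 8/9)
2·[QDK] = -2/9, 2·[CFE] = -1/3
[QDK]:[CFE] = -2/9:-1/3 = 2/3

[QDK]:[CFE] = 2/3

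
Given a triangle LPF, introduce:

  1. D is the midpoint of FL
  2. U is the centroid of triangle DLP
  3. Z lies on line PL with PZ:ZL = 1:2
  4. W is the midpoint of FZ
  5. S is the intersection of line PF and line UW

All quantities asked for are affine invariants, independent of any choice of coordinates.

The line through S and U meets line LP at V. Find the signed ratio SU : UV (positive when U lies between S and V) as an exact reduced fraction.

Assign L = (0, 0), P = (1, 0), F = (0, 1) — the answer is frame-independent, so this choice is without loss of generality.
1. D is the midpoint of FL ⇒ D = (0, 1/2)
2. U is the centroid of triangle DLP ⇒ U = (1/3, 1/6)
3. Z lies on line PL with PZ:ZL = 1:2 ⇒ Z = (2/3, 0)
4. W is the midpoint of FZ ⇒ W = (1/3, 1/2)
5. S is the intersection of line PF and line UW ⇒ S = (1/3, 2/3)
line SU meets LP at V = (1/3, 0)
U = S + t·(V−S) with t = 3/4, so SU:UV = 3/4:1/4

SU:UV = 3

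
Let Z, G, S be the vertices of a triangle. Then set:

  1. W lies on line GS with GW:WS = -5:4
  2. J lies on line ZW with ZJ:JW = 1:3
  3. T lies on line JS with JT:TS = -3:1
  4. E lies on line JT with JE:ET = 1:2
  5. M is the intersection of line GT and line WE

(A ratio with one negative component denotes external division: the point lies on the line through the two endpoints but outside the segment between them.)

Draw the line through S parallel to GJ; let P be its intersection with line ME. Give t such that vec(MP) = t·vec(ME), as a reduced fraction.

Work in coordinates with Z = (0, 0), G = (1, 0), S = (0, 1).
1. W lies on line GS with GW:WS = -5:4 ⇒ W = (-4, 5)
2. J lies on line ZW with ZJ:JW = 1:3 ⇒ J = (-1, 5/4)
3. T lies on line JS with JT:TS = -3:1 ⇒ T = (1/2, 7/8)
4. E lies on line JT with JE:ET = 1:2 ⇒ E = (-1/2, 9/8)
5. M is the intersection of line GT and line WE ⇒ M = (11/6, -35/24)
through S parallel to GJ: direction (-2, 5/4); meets ME at P = (-8/9, 14/9)
P = M + t·(E−M) with t = 7/6

t = 7/6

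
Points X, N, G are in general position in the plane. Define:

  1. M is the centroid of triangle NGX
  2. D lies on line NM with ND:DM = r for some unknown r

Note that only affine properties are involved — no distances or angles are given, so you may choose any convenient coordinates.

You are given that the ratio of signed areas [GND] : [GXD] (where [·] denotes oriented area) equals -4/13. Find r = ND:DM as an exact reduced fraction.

r = 4/3

Assign X = (0, 0), N = (1, 0), G = (0, 1) — the answer is frame-independent, so this choice is without loss of generality.
1. M is the centroid of triangle NGX ⇒ M = (1/3, 1/3)
2. With ND:DM = r, write λ = r/(r+1) so D = N + λ·(M−N); D is affine-linear in λ
Every point depending on D is an affine combination of D and λ-independent points, so each such coordinate is linear in λ; the λ² term in each signed area is a multiple of (M−N)×(M−N) = 0, so 2·[GND] and 2·[GXD] are each linear in λ. Evaluating at λ=0 and λ=1:
  2·[GND] = -1/3·λ,   2·[GXD] = -2/3·λ + 1
So [GND]:[GXD] = (-1/3·λ) / (-2/3·λ + 1). Setting this equal to -4/13:
  -1/3·λ = -4/13·(-2/3·λ + 1)  ⇒  λ = 4/7
Then r = λ/(1−λ) = (4/7)/(3/7) = 4/3. Check: with r = 4/3, D = (13/21, 4/21) and [GND]:[GXD] = -4/13 as required.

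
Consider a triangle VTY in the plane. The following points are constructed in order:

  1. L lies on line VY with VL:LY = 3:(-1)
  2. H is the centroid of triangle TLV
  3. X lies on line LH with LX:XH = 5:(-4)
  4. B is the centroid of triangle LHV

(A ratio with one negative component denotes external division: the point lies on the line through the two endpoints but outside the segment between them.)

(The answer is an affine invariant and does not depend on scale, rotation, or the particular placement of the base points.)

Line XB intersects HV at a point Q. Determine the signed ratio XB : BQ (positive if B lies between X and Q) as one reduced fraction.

Work in coordinates with V = (0, 0), T = (1, 0), Y = (0, 1).
1. L lies on line VY with VL:LY = 3:(-1) ⇒ L = (0, 3/2)
2. H is the centroid of triangle TLV ⇒ H = (1/3, 1/2)
3. X lies on line LH with LX:XH = 5:(-4) ⇒ X = (5/3, -7/2)
4. B is the centroid of triangle LHV ⇒ B = (1/9, 2/3)
line XB meets HV at Q = (3/13, 9/26)
B = X + t·(Q−X) with t = 13/12, so XB:BQ = 13/12:-1/12

XB:BQ = -13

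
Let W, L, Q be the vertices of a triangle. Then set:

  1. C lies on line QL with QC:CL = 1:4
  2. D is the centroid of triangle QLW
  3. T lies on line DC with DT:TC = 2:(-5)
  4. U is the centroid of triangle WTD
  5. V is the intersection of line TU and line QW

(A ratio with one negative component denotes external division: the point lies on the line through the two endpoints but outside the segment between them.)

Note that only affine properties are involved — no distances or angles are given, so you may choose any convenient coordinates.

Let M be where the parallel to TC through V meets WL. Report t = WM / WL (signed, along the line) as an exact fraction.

Assign W = (0, 0), L = (1, 0), Q = (0, 1) — the answer is frame-independent, so this choice is without loss of generality.
1. C lies on line QL with QC:CL = 1:4 ⇒ C = (1/5, 4/5)
2. D is the centroid of triangle QLW ⇒ D = (1/3, 1/3)
3. T lies on line DC with DT:TC = 2:(-5) ⇒ T = (19/45, 1/45)
4. U is the centroid of triangle WTD ⇒ U = (34/135, 16/135)
5. V is the intersection of line TU and line QW ⇒ V = (0, 6/23)
through V parallel to TC: direction (-2/9, 7/9); meets WL at M = (12/161, 0)
M = W + t·(L−W) with t = 12/161

t = 12/161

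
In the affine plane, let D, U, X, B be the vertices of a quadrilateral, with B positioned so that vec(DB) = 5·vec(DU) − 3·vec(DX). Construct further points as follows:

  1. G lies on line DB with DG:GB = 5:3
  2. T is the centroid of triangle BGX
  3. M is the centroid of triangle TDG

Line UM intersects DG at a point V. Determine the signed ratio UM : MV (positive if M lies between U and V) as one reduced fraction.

UM:MV = 22/5

Set D = (0, 0), U = (1, 0), X = (0, 1), B = (5, -3); any affine frame gives the same invariant.
1. G lies on line DB with DG:GB = 5:3 ⇒ G = (25/8, -15/8)
2. T is the centroid of triangle BGX ⇒ T = (65/24, -31/24)
3. M is the centroid of triangle TDG ⇒ M = (35/18, -19/18)
line UM meets DG at V = (95/44, -57/44)
M = U + t·(V−U) with t = 22/27, so UM:MV = 22/27:5/27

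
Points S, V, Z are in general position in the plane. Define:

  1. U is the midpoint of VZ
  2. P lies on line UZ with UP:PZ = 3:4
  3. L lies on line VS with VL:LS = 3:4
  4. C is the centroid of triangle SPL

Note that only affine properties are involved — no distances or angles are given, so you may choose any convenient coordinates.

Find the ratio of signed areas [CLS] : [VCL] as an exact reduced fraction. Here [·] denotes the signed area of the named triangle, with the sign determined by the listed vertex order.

[CLS]:[VCL] = -4/3

Assign S = (0, 0), V = (1, 0), Z = (0, 1) — the answer is frame-independent, so this choice is without loss of generality.
1. U is the midpoint of VZ ⇒ U = (1/2, 1/2)
2. P lies on line UZ with UP:PZ = 3:4 ⇒ P = (2/7, 5/7)
3. L lies on line VS with VL:LS = 3:4 ⇒ L = (4/7, 0)
4. C is the centroid of triangle SPL ⇒ C = (2/7, 5/21)
2·[CLS] = -20/147, 2·[VCL] = 5/49
[CLS]:[VCL] = -20/147:5/49 = -4/3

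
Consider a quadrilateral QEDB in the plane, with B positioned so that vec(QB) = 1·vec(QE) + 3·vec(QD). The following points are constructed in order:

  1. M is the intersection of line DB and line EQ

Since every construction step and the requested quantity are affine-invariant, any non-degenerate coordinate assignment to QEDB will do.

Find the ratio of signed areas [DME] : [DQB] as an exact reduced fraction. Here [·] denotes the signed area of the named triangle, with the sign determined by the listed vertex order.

Set Q = (0, 0), E = (1, 0), D = (0, 1), B = (1, 3); any affine frame gives the same invariant.
1. M is the intersection of line DB and line EQ ⇒ M = (-1/2, 0)
2·[DME] = 3/2, 2·[DQB] = 1
[DME]:[DQB] = 3/2:1 = 3/2

[DME]:[DQB] = 3/2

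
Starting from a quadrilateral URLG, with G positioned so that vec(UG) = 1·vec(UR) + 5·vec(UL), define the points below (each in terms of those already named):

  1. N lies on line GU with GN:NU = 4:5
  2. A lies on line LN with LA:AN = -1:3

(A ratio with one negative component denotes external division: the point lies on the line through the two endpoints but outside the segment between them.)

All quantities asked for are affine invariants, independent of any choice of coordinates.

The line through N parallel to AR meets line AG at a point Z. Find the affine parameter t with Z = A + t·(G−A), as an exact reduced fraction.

t = 63/115

Set U = (0, 0), R = (1, 0), L = (0, 1), G = (1, 5); any affine frame gives the same invariant.
1. N lies on line GU with GN:NU = 4:5 ⇒ N = (5/9, 25/9)
2. A lies on line LN with LA:AN = -1:3 ⇒ A = (-5/18, 1/9)
through N parallel to AR: direction (23/18, -1/9); meets AG at Z = (19/45, 2887/1035)
Z = A + t·(G−A) with t = 63/115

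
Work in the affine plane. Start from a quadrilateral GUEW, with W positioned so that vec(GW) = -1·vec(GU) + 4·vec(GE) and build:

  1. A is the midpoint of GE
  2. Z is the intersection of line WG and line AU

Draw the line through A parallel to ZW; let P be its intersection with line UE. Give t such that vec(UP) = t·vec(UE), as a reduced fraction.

Set G = (0, 0), U = (1, 0), E = (0, 1), W = (-1, 4); any affine frame gives the same invariant.
1. A is the midpoint of GE ⇒ A = (0, 1/2)
2. Z is the intersection of line WG and line AU ⇒ Z = (-1/7, 4/7)
through A parallel to ZW: direction (-6/7, 24/7); meets UE at P = (-1/6, 7/6)
P = U + t·(E−U) with t = 7/6

t = 7/6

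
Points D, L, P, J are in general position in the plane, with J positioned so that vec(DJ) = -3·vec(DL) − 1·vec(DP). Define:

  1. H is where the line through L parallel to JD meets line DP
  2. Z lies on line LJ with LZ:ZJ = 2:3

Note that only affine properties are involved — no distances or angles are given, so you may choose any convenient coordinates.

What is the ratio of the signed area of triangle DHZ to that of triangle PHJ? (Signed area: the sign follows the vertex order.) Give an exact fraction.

[DHZ]:[PHJ] = 1/20

Assign D = (0, 0), L = (1, 0), P = (0, 1), J = (-3, -1) — the answer is frame-independent, so this choice is without loss of generality.
1. H is where the line through L parallel to JD meets line DP ⇒ H = (0, -1/3)
2. Z lies on line LJ with LZ:ZJ = 2:3 ⇒ Z = (-3/5, -2/5)
2·[DHZ] = -1/5, 2·[PHJ] = -4
[DHZ]:[PHJ] = -1/5:-4 = 1/20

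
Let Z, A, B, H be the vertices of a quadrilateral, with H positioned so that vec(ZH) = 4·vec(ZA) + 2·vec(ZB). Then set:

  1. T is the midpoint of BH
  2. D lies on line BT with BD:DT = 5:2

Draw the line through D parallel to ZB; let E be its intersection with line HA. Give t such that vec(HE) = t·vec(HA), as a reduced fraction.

t = 6/7

Work in coordinates with Z = (0, 0), A = (1, 0), B = (0, 1), H = (4, 2).
1. T is the midpoint of BH ⇒ T = (2, 3/2)
2. D lies on line BT with BD:DT = 5:2 ⇒ D = (10/7, 19/14)
through D parallel to ZB: direction (0, 1); meets HA at E = (10/7, 2/7)
E = H + t·(A−H) with t = 6/7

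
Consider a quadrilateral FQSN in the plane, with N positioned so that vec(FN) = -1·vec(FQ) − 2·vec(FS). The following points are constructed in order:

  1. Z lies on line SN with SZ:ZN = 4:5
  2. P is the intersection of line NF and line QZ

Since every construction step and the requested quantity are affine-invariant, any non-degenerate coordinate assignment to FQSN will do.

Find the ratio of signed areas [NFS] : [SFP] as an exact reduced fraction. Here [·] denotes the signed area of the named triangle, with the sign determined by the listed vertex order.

[NFS]:[SFP] = -23/3

Choose coordinates F = (0, 0), Q = (1, 0), S = (0, 1), N = (-1, -2).
1. Z lies on line SN with SZ:ZN = 4:5 ⇒ Z = (-4/9, -1/3)
2. P is the intersection of line NF and line QZ ⇒ P = (-3/23, -6/23)
2·[NFS] = 1, 2·[SFP] = -3/23
[NFS]:[SFP] = 1:-3/23 = -23/3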